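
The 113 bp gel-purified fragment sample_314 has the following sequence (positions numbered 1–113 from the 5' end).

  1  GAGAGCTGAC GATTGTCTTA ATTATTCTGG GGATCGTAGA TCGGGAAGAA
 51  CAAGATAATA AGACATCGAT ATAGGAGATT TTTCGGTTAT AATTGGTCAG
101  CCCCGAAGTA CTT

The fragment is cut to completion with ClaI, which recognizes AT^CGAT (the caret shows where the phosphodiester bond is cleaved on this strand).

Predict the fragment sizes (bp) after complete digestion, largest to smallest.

The ClaI site (ATCGAT) starts at position 65.
ClaI cuts after base 2 of each site, so after position 66.
Linear molecule, 1 cut → 2 fragments:
  1–66 → 66 bp
  67–113 → 47 bp
Sorted largest to smallest: 66, 47 bp.

66, 47 bp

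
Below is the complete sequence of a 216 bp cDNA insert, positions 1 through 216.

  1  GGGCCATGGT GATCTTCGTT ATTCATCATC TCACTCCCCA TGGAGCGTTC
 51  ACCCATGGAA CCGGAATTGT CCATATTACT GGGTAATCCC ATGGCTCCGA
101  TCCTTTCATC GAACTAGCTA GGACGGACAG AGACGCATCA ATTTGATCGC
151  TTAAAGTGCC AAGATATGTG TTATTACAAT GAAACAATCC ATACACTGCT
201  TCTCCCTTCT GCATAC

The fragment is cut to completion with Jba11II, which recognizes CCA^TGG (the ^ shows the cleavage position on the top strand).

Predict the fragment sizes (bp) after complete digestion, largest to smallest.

Jba11II sites (CCATGG) start at positions 4, 38, 53, 89.
Jba11II cuts after base 3 of each site, so after positions 6, 40, 55, 91.
Linear molecule, 4 cuts → 5 fragments:
  1–6 → 6 bp
  7–40 → 34 bp
  41–55 → 15 bp
  56–91 → 36 bp
  92–216 → 125 bp
Sorted largest to smallest: 125, 36, 34, 15, 6 bp.

125, 36, 34, 15, 6 bp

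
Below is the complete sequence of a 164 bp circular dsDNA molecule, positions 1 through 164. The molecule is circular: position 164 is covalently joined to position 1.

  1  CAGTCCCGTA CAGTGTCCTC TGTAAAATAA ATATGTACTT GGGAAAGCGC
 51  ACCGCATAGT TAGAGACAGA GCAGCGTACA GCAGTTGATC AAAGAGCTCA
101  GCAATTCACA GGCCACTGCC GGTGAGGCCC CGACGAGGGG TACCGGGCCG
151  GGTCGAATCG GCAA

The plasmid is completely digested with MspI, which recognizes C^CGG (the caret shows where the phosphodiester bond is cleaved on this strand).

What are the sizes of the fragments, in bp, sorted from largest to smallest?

MspI sites (CCGG) start at positions 119, 143, 148.
MspI cuts after the first base of each site, so after positions 119, 143, 148.
Circular molecule, 3 cuts → 3 fragments:
  120–143 → 24 bp
  144–148 → 5 bp
  149–164 then 1–119 → 16 + 119 = 135 bp
Sorted largest to smallest: 135, 24, 5 bp.

135, 24, 5 bp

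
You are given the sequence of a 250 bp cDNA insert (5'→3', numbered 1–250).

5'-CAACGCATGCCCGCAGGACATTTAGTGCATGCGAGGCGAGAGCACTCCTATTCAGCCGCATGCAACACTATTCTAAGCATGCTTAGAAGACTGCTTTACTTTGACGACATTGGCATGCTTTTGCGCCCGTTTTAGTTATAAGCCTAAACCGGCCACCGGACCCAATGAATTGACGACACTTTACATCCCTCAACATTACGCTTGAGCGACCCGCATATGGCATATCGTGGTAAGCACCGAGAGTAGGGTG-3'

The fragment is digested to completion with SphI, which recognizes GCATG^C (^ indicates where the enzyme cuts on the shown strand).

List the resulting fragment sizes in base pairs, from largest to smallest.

133, 36, 31, 22, 19, 9 bp

SphI sites (GCATGC) start at positions 5, 27, 58, 77, 113.
SphI cuts after base 5 of each site (before the last base), so after positions 9, 31, 62, 81, 117.
Linear molecule, 5 cuts → 6 fragments:
  1–9 → 9 bp
  10–31 → 22 bp
  32–62 → 31 bp
  63–81 → 19 bp
  82–117 → 36 bp
  118–250 → 133 bp
Sorted largest to smallest: 133, 36, 31, 22, 19, 9 bp.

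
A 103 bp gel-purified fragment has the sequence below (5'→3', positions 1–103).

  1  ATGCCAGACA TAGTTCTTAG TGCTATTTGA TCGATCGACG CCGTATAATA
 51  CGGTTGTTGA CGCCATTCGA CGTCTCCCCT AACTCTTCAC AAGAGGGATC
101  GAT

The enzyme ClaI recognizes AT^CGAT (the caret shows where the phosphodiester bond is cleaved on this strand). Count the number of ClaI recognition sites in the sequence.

ATCGAT occurs starting at positions 30, 98.
ClaI cuts at 2 sites.

2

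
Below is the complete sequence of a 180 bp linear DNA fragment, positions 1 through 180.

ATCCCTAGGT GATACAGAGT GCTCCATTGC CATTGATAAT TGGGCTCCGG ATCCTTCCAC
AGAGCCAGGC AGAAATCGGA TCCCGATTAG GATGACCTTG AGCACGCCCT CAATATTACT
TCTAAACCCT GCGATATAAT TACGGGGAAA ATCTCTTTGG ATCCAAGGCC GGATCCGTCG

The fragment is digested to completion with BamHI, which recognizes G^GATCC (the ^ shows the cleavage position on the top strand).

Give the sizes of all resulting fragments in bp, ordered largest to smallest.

BamHI sites (GGATCC) start at positions 49, 78, 159, 171.
BamHI cuts after the first base of each site, so after positions 49, 78, 159, 171.
Linear molecule, 4 cuts → 5 fragments:
  1–49 → 49 bp
  50–78 → 29 bp
  79–159 → 81 bp
  160–171 → 12 bp
  172–180 → 9 bp
Sorted largest to smallest: 81, 49, 29, 12, 9 bp.

81, 49, 29, 12, 9 bp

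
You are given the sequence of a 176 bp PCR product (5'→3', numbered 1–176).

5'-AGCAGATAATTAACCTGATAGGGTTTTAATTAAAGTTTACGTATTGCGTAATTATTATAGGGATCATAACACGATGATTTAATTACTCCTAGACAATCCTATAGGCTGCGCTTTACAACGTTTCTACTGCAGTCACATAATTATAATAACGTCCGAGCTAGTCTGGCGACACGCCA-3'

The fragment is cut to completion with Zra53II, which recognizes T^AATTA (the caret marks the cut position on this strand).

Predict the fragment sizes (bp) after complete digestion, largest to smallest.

58, 38, 31, 22, 20, 7 bp

Zra53II sites (TAATTA) start at positions 7, 27, 49, 80, 138.
Zra53II cuts after the first base of each site, so after positions 7, 27, 49, 80, 138.
Linear molecule, 5 cuts → 6 fragments:
  1–7 → 7 bp
  8–27 → 20 bp
  28–49 → 22 bp
  50–80 → 31 bp
  81–138 → 58 bp
  139–176 → 38 bp
Sorted largest to smallest: 58, 38, 31, 22, 20, 7 bp.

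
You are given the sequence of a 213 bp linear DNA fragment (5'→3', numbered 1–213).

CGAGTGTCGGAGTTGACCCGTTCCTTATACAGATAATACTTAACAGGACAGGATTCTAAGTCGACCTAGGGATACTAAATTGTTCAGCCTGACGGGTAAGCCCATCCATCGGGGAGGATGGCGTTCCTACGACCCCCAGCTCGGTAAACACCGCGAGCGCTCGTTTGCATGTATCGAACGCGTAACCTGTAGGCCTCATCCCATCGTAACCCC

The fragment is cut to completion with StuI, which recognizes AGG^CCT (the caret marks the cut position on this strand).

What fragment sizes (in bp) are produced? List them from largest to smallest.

193, 20 bp

The StuI site (AGGCCT) starts at position 191.
StuI cuts after base 3 of each site, so after position 193.
Linear molecule, 1 cut → 2 fragments:
  1–193 → 193 bp
  194–213 → 20 bp
Sorted largest to smallest: 193, 20 bp.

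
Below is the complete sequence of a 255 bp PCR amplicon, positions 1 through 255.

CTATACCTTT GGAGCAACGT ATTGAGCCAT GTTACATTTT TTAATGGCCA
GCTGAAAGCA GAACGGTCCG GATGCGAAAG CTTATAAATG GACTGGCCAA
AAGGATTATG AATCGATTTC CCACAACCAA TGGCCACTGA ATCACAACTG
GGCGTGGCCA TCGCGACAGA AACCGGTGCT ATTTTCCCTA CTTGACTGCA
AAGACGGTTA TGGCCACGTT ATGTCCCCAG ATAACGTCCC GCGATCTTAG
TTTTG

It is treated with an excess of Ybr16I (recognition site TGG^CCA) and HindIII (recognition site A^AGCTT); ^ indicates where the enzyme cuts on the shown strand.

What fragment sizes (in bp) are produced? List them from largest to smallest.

56, 47, 42, 37, 31, 24, 18 bp

Ybr16I sites (TGGCCA) start at positions 45, 94, 131, 155, 211.
Ybr16I cuts after base 3 of each site, so after positions 47, 96, 133, 157, 213.
The HindIII site (AAGCTT) starts at position 78.
HindIII cuts after the first base of each site, so after position 78.
Combined cut positions: 47, 78, 96, 133, 157, 213.
Linear molecule, 6 cuts → 7 fragments:
  1–47 → 47 bp
  48–78 → 31 bp
  79–96 → 18 bp
  97–133 → 37 bp
  134–157 → 24 bp
  158–213 → 56 bp
  214–255 → 42 bp
Sorted largest to smallest: 56, 47, 42, 37, 31, 24, 18 bp.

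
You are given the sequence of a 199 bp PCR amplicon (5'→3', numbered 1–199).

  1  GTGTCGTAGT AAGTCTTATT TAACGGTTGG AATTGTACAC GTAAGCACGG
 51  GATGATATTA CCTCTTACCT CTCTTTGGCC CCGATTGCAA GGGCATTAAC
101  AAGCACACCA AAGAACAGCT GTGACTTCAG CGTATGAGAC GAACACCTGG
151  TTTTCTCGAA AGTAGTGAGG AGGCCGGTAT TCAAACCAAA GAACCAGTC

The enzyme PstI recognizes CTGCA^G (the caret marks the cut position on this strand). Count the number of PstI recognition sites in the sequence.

0

No occurrence of CTGCAG is present in the sequence.
PstI does not cut: 0 sites.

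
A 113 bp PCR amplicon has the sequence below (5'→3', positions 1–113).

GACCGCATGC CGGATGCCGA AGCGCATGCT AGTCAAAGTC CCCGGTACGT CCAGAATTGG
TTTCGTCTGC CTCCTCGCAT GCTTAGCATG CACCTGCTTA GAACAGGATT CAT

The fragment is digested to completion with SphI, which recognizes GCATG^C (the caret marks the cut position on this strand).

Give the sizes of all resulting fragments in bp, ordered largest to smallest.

53, 23, 19, 9, 9 bp

SphI sites (GCATGC) start at positions 5, 24, 77, 86.
SphI cuts after base 5 of each site (before the last base), so after positions 9, 28, 81, 90.
Linear molecule, 4 cuts → 5 fragments:
  1–9 → 9 bp
  10–28 → 19 bp
  29–81 → 53 bp
  82–90 → 9 bp
  91–113 → 23 bp
Sorted largest to smallest: 53, 23, 19, 9, 9 bp.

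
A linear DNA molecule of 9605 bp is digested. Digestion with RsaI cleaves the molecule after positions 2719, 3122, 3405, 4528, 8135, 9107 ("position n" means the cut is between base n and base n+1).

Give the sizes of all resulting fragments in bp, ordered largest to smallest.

Linear molecule, 6 cuts → 7 fragments:
  2719 − 0 = 2719 bp
  3122 − 2719 = 403 bp
  3405 − 3122 = 283 bp
  4528 − 3405 = 1123 bp
  8135 − 4528 = 3607 bp
  9107 − 8135 = 972 bp
  9605 − 9107 = 498 bp
Sorted largest to smallest: 3607, 2719, 1123, 972, 498, 403, 283 bp.

3607, 2719, 1123, 972, 498, 403, 283 bp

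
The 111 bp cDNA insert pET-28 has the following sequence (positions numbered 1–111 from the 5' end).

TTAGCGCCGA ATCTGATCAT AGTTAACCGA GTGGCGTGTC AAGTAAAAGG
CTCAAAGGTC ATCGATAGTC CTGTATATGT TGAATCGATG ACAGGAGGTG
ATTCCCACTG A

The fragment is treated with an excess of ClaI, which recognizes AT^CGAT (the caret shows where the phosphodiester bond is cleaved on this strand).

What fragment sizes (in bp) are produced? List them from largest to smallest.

62, 26, 23 bp

ClaI sites (ATCGAT) start at positions 61, 84.
ClaI cuts after base 2 of each site, so after positions 62, 85.
Linear molecule, 2 cuts → 3 fragments:
  1–62 → 62 bp
  63–85 → 23 bp
  86–111 → 26 bp
Sorted largest to smallest: 62, 26, 23 bp.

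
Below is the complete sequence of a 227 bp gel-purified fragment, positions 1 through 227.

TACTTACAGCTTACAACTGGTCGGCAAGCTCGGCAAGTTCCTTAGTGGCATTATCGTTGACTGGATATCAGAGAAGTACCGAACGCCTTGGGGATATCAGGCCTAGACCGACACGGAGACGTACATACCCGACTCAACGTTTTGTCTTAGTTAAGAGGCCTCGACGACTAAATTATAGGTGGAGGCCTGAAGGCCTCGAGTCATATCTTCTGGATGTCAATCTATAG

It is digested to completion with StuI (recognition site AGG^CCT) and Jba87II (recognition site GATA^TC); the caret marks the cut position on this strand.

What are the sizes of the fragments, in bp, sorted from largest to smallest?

67, 57, 34, 29, 27, 8, 5 bp

StuI sites (AGGCCT) start at positions 99, 156, 183, 191.
StuI cuts after base 3 of each site, so after positions 101, 158, 185, 193.
Jba87II sites (GATATC) start at positions 64, 93.
Jba87II cuts after base 4 of each site, so after positions 67, 96.
Combined cut positions: 67, 96, 101, 158, 185, 193.
Linear molecule, 6 cuts → 7 fragments:
  1–67 → 67 bp
  68–96 → 29 bp
  97–101 → 5 bp
  102–158 → 57 bp
  159–185 → 27 bp
  186–193 → 8 bp
  194–227 → 34 bp
Sorted largest to smallest: 67, 57, 34, 29, 27, 8, 5 bp.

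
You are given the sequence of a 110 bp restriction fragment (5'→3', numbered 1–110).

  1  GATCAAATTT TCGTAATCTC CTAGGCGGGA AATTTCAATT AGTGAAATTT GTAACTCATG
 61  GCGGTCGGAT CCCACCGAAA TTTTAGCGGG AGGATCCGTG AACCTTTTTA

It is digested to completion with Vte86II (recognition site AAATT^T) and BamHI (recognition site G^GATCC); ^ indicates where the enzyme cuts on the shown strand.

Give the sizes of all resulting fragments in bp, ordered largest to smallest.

Vte86II sites (AAATTT) start at positions 5, 30, 45, 78.
Vte86II cuts after base 5 of each site (before the last base), so after positions 9, 34, 49, 82.
BamHI sites (GGATCC) start at positions 67, 92.
BamHI cuts after the first base of each site, so after positions 67, 92.
Combined cut positions: 9, 34, 49, 67, 82, 92.
Linear molecule, 6 cuts → 7 fragments:
  1–9 → 9 bp
  10–34 → 25 bp
  35–49 → 15 bp
  50–67 → 18 bp
  68–82 → 15 bp
  83–92 → 10 bp
  93–110 → 18 bp
Sorted largest to smallest: 25, 18, 18, 15, 15, 10, 9 bp.

25, 18, 18, 15, 15, 10, 9 bp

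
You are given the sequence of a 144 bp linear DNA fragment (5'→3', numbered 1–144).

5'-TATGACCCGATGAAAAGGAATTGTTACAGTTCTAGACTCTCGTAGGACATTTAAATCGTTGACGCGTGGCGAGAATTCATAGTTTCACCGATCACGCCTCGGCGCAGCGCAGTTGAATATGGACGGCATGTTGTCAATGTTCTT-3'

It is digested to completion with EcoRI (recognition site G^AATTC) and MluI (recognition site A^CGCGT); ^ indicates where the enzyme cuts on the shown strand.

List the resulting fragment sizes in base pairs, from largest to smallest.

The EcoRI site (GAATTC) starts at position 73.
EcoRI cuts after the first base of each site, so after position 73.
The MluI site (ACGCGT) starts at position 62.
MluI cuts after the first base of each site, so after position 62.
Combined cut positions: 62, 73.
Linear molecule, 2 cuts → 3 fragments:
  1–62 → 62 bp
  63–73 → 11 bp
  74–144 → 71 bp
Sorted largest to smallest: 71, 62, 11 bp.

71, 62, 11 bp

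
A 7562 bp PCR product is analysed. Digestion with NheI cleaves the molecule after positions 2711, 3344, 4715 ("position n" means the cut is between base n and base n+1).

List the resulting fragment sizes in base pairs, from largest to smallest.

2847, 2711, 1371, 633 bp

Linear molecule, 3 cuts → 4 fragments:
  2711 − 0 = 2711 bp
  3344 − 2711 = 633 bp
  4715 − 3344 = 1371 bp
  7562 − 4715 = 2847 bp
Sorted largest to smallest: 2847, 2711, 1371, 633 bp.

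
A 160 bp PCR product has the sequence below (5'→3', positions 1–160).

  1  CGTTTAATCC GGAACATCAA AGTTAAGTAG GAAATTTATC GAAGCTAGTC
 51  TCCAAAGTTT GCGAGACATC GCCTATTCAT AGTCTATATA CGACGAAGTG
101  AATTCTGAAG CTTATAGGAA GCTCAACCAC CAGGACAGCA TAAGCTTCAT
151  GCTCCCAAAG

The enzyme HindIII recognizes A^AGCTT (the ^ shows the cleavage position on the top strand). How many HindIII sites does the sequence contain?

AAGCTT occurs starting at positions 108, 142.
HindIII cuts at 2 sites.

2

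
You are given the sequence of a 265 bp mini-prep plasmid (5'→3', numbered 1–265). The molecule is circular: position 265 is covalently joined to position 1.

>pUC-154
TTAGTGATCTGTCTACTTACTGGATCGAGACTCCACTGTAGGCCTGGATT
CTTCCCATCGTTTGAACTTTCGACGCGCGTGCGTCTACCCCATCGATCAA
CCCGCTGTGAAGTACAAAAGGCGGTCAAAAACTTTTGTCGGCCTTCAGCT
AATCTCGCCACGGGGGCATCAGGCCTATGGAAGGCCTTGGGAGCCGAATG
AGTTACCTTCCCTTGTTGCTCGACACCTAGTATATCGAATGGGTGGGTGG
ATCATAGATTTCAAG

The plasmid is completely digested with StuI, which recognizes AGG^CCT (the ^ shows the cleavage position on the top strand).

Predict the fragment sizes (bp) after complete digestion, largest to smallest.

StuI sites (AGGCCT) start at positions 40, 171, 182.
StuI cuts after base 3 of each site, so after positions 42, 173, 184.
Circular molecule, 3 cuts → 3 fragments:
  43–173 → 131 bp
  174–184 → 11 bp
  185–265 then 1–42 → 81 + 42 = 123 bp
Sorted largest to smallest: 131, 123, 11 bp.

131, 123, 11 bp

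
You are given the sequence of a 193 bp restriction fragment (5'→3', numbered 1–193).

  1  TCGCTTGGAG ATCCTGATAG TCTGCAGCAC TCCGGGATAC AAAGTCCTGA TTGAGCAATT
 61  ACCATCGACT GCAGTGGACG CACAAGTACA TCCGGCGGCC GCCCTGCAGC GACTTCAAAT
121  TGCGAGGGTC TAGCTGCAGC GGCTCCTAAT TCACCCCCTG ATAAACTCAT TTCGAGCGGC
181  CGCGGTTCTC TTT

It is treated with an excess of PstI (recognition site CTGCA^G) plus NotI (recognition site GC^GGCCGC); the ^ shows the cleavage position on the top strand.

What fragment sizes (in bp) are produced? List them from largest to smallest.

PstI sites (CTGCAG) start at positions 22, 69, 104, 134.
PstI cuts after base 5 of each site (before the last base), so after positions 26, 73, 108, 138.
NotI sites (GCGGCCGC) start at positions 95, 176.
NotI cuts after base 2 of each site, so after positions 96, 177.
Combined cut positions: 26, 73, 96, 108, 138, 177.
Linear molecule, 6 cuts → 7 fragments:
  1–26 → 26 bp
  27–73 → 47 bp
  74–96 → 23 bp
  97–108 → 12 bp
  109–138 → 30 bp
  139–177 → 39 bp
  178–193 → 16 bp
Sorted largest to smallest: 47, 39, 30, 26, 23, 16, 12 bp.

47, 39, 30, 26, 23, 16, 12 bp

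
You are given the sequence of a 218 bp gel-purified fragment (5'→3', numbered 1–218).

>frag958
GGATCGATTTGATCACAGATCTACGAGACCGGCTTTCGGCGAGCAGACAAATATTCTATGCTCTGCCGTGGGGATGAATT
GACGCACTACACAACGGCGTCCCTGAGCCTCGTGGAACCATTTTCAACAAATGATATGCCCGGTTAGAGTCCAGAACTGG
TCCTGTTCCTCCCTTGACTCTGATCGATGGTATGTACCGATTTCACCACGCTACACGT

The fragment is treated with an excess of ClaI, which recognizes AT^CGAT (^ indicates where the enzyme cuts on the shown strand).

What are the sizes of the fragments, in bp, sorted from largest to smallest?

180, 34, 4 bp

ClaI sites (ATCGAT) start at positions 3, 183.
ClaI cuts after base 2 of each site, so after positions 4, 184.
Linear molecule, 2 cuts → 3 fragments:
  1–4 → 4 bp
  5–184 → 180 bp
  185–218 → 34 bp
Sorted largest to smallest: 180, 34, 4 bp.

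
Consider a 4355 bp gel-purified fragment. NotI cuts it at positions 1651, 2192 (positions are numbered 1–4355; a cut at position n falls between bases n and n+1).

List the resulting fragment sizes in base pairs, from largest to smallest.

Linear molecule, 2 cuts → 3 fragments:
  1651 − 0 = 1651 bp
  2192 − 1651 = 541 bp
  4355 − 2192 = 2163 bp
Sorted largest to smallest: 2163, 1651, 541 bp.

2163, 1651, 541 bp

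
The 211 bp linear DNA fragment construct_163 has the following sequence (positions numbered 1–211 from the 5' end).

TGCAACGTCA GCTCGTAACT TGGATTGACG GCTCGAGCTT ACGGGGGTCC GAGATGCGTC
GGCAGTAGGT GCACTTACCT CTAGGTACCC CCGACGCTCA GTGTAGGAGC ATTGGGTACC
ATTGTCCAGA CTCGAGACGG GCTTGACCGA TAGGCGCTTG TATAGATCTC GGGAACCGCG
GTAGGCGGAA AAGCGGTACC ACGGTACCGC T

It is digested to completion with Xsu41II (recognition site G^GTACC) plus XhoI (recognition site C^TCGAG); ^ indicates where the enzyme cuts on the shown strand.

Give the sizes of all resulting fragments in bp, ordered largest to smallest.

64, 52, 32, 31, 16, 8, 8 bp

Xsu41II sites (GGTACC) start at positions 84, 115, 195, 203.
Xsu41II cuts after the first base of each site, so after positions 84, 115, 195, 203.
XhoI sites (CTCGAG) start at positions 32, 131.
XhoI cuts after the first base of each site, so after positions 32, 131.
Combined cut positions: 32, 84, 115, 131, 195, 203.
Linear molecule, 6 cuts → 7 fragments:
  1–32 → 32 bp
  33–84 → 52 bp
  85–115 → 31 bp
  116–131 → 16 bp
  132–195 → 64 bp
  196–203 → 8 bp
  204–211 → 8 bp
Sorted largest to smallest: 64, 52, 32, 31, 16, 8, 8 bp.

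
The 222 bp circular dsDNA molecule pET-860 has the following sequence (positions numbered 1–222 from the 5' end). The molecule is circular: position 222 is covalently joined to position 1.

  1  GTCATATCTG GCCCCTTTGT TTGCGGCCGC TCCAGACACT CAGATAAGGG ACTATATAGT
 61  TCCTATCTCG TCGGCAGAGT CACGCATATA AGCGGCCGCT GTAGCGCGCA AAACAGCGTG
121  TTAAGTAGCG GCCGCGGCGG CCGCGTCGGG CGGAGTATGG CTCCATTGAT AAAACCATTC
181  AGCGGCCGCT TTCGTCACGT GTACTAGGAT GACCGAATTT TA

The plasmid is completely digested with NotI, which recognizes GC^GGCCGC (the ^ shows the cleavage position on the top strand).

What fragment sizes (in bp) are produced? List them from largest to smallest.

NotI sites (GCGGCCGC) start at positions 23, 92, 128, 137, 182.
NotI cuts after base 2 of each site, so after positions 24, 93, 129, 138, 183.
Circular molecule, 5 cuts → 5 fragments:
  25–93 → 69 bp
  94–129 → 36 bp
  130–138 → 9 bp
  139–183 → 45 bp
  184–222 then 1–24 → 39 + 24 = 63 bp
Sorted largest to smallest: 69, 63, 45, 36, 9 bp.

69, 63, 45, 36, 9 bp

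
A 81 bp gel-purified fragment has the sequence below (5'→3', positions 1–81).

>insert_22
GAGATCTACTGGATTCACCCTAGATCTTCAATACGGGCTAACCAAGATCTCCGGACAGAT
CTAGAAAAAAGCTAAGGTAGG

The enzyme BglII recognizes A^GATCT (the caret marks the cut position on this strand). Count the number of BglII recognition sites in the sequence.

4

AGATCT occurs starting at positions 2, 22, 45, 57.
BglII cuts at 4 sites.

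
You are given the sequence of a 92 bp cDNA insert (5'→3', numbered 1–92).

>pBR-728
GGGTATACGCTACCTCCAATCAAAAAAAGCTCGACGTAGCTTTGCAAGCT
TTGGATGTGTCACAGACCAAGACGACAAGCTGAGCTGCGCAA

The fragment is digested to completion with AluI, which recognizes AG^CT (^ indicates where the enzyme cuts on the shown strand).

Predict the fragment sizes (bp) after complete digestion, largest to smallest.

31, 29, 10, 9, 8, 5 bp

AluI sites (AGCT) start at positions 28, 38, 47, 78, 83.
AluI cuts after base 2 of each site, so after positions 29, 39, 48, 79, 84.
Linear molecule, 5 cuts → 6 fragments:
  1–29 → 29 bp
  30–39 → 10 bp
  40–48 → 9 bp
  49–79 → 31 bp
  80–84 → 5 bp
  85–92 → 8 bp
Sorted largest to smallest: 31, 29, 10, 9, 8, 5 bp.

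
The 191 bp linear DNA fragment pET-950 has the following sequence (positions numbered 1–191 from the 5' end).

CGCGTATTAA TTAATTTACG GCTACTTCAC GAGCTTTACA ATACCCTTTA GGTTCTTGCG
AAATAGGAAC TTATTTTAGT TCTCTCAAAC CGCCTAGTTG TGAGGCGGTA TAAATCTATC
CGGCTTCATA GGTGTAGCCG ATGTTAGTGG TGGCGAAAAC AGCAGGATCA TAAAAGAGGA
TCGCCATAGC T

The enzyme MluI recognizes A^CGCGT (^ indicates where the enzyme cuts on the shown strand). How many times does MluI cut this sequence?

0

No occurrence of ACGCGT is present in the sequence.
MluI does not cut: 0 sites.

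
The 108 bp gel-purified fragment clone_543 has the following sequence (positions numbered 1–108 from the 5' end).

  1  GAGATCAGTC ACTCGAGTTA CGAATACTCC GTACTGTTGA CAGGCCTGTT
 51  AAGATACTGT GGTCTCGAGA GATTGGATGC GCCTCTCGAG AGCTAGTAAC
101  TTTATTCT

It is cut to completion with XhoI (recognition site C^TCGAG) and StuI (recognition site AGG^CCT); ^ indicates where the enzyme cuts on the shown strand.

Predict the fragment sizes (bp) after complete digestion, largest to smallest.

32, 23, 21, 20, 12 bp

XhoI sites (CTCGAG) start at positions 12, 64, 85.
XhoI cuts after the first base of each site, so after positions 12, 64, 85.
The StuI site (AGGCCT) starts at position 42.
StuI cuts after base 3 of each site, so after position 44.
Combined cut positions: 12, 44, 64, 85.
Linear molecule, 4 cuts → 5 fragments:
  1–12 → 12 bp
  13–44 → 32 bp
  45–64 → 20 bp
  65–85 → 21 bp
  86–108 → 23 bp
Sorted largest to smallest: 32, 23, 21, 20, 12 bp.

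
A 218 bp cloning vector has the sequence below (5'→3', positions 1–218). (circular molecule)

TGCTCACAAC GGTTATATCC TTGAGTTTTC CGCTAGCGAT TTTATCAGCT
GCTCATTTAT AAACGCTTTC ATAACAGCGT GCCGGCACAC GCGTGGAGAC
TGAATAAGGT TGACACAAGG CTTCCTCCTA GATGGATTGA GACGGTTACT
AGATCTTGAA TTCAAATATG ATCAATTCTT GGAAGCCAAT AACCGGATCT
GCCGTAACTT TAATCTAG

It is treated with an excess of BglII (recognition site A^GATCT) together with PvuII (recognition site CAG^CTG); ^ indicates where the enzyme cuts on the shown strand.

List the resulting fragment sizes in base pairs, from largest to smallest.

115, 103 bp

The BglII site (AGATCT) starts at position 151.
BglII cuts after the first base of each site, so after position 151.
The PvuII site (CAGCTG) starts at position 46.
PvuII cuts after base 3 of each site, so after position 48.
Combined cut positions: 48, 151.
Circular molecule, 2 cuts → 2 fragments:
  49–151 → 103 bp
  152–218 then 1–48 → 67 + 48 = 115 bp
Sorted largest to smallest: 115, 103 bp.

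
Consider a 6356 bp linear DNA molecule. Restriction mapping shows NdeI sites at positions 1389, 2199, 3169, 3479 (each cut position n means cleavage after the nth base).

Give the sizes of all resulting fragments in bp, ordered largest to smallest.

2877, 1389, 970, 810, 310 bp

Linear molecule, 4 cuts → 5 fragments:
  1389 − 0 = 1389 bp
  2199 − 1389 = 810 bp
  3169 − 2199 = 970 bp
  3479 − 3169 = 310 bp
  6356 − 3479 = 2877 bp
Sorted largest to smallest: 2877, 1389, 970, 810, 310 bp.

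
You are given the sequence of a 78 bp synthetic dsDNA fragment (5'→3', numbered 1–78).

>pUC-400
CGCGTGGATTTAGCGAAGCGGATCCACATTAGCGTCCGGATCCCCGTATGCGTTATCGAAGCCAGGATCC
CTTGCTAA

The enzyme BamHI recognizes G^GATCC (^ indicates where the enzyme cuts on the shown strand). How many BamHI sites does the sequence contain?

3

GGATCC occurs starting at positions 20, 38, 65.
BamHI cuts at 3 sites.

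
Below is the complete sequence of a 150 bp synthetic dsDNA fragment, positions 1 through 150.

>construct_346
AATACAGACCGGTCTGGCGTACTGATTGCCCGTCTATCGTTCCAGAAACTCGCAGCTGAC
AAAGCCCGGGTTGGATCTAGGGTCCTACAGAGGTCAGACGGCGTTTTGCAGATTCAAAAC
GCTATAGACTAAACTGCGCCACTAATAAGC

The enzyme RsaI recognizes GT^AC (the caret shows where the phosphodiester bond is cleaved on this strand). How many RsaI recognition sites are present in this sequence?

GTAC occurs starting at position 19.
RsaI cuts at 1 site.

1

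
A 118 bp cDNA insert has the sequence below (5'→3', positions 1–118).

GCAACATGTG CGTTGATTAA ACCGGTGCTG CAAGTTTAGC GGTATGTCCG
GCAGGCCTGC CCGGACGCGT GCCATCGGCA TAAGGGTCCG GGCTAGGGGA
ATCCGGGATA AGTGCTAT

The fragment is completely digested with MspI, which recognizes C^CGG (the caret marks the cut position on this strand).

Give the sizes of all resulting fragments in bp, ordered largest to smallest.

MspI sites (CCGG) start at positions 22, 48, 61, 88, 103.
MspI cuts after the first base of each site, so after positions 22, 48, 61, 88, 103.
Linear molecule, 5 cuts → 6 fragments:
  1–22 → 22 bp
  23–48 → 26 bp
  49–61 → 13 bp
  62–88 → 27 bp
  89–103 → 15 bp
  104–118 → 15 bp
Sorted largest to smallest: 27, 26, 22, 15, 15, 13 bp.

27, 26, 22, 15, 15, 13 bp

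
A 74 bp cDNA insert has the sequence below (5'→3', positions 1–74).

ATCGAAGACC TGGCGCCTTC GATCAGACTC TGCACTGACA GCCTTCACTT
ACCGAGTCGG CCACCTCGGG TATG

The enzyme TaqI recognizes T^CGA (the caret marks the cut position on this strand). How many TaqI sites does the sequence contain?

2

TCGA occurs starting at positions 2, 19.
TaqI cuts at 2 sites.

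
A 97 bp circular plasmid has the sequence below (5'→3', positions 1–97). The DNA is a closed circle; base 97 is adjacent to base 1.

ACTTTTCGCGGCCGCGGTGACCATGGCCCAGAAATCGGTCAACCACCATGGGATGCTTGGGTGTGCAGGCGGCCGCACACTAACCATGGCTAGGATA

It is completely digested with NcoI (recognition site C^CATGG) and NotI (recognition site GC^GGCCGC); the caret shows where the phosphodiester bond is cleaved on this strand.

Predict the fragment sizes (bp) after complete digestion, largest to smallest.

NcoI sites (CCATGG) start at positions 21, 46, 84.
NcoI cuts after the first base of each site, so after positions 21, 46, 84.
NotI sites (GCGGCCGC) start at positions 8, 69.
NotI cuts after base 2 of each site, so after positions 9, 70.
Combined cut positions: 9, 21, 46, 70, 84.
Circular molecule, 5 cuts → 5 fragments:
  10–21 → 12 bp
  22–46 → 25 bp
  47–70 → 24 bp
  71–84 → 14 bp
  85–97 then 1–9 → 13 + 9 = 22 bp
Sorted largest to smallest: 25, 24, 22, 14, 12 bp.

25, 24, 22, 14, 12 bp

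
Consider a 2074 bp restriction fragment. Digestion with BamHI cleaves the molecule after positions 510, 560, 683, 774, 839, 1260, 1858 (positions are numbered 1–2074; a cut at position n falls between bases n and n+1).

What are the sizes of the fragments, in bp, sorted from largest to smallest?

598, 510, 421, 216, 123, 91, 65, 50 bp

Linear molecule, 7 cuts → 8 fragments:
  510 − 0 = 510 bp
  560 − 510 = 50 bp
  683 − 560 = 123 bp
  774 − 683 = 91 bp
  839 − 774 = 65 bp
  1260 − 839 = 421 bp
  1858 − 1260 = 598 bp
  2074 − 1858 = 216 bp
Sorted largest to smallest: 598, 510, 421, 216, 123, 91, 65, 50 bp.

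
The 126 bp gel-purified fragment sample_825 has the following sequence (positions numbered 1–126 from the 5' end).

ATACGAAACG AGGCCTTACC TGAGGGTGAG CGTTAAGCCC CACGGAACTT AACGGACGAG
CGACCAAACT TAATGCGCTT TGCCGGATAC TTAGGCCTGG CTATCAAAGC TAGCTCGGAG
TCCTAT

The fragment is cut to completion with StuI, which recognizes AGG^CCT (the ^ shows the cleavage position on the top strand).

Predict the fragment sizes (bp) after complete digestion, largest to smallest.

82, 31, 13 bp

StuI sites (AGGCCT) start at positions 11, 93.
StuI cuts after base 3 of each site, so after positions 13, 95.
Linear molecule, 2 cuts → 3 fragments:
  1–13 → 13 bp
  14–95 → 82 bp
  96–126 → 31 bp
Sorted largest to smallest: 82, 31, 13 bp.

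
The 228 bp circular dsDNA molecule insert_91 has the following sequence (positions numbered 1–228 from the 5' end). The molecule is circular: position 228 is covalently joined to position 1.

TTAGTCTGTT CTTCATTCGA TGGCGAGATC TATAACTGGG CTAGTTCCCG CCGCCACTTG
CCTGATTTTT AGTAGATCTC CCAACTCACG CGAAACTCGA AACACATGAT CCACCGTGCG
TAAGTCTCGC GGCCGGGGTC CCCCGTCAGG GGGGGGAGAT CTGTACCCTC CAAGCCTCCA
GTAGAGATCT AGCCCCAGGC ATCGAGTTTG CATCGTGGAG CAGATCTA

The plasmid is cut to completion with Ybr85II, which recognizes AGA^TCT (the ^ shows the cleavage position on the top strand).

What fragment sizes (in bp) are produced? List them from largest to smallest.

83, 48, 37, 32, 28 bp

Ybr85II sites (AGATCT) start at positions 26, 74, 157, 185, 222.
Ybr85II cuts after base 3 of each site, so after positions 28, 76, 159, 187, 224.
Circular molecule, 5 cuts → 5 fragments:
  29–76 → 48 bp
  77–159 → 83 bp
  160–187 → 28 bp
  188–224 → 37 bp
  225–228 then 1–28 → 4 + 28 = 32 bp
Sorted largest to smallest: 83, 48, 37, 32, 28 bp.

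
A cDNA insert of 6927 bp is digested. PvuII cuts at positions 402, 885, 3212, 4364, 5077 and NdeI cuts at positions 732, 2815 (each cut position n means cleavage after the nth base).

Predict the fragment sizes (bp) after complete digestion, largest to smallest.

Combined cut positions (sorted): 402, 732, 885, 2815, 3212, 4364, 5077.
Linear molecule, 7 cuts → 8 fragments:
  402 − 0 = 402 bp
  732 − 402 = 330 bp
  885 − 732 = 153 bp
  2815 − 885 = 1930 bp
  3212 − 2815 = 397 bp
  4364 − 3212 = 1152 bp
  5077 − 4364 = 713 bp
  6927 − 5077 = 1850 bp
Sorted largest to smallest: 1930, 1850, 1152, 713, 402, 397, 330, 153 bp.

1930, 1850, 1152, 713, 402, 397, 330, 153 bp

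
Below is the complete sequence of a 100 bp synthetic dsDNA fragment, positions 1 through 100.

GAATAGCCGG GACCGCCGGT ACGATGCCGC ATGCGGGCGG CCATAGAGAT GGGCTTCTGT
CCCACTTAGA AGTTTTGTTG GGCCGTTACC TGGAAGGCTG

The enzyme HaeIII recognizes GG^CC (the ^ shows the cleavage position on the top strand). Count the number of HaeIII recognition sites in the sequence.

GGCC occurs starting at positions 39, 81.
HaeIII cuts at 2 sites.

2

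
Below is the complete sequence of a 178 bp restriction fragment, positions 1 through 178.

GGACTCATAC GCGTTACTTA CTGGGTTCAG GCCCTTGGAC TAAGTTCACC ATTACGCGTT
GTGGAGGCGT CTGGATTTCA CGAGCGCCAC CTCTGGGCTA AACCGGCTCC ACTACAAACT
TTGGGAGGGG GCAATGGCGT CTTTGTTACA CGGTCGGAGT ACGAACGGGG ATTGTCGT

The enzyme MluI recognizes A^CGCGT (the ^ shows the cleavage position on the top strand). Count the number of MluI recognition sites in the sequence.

2

ACGCGT occurs starting at positions 9, 54.
MluI cuts at 2 sites.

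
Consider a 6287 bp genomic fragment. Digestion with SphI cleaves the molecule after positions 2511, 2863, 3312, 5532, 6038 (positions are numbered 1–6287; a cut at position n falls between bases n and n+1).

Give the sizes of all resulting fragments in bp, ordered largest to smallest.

2511, 2220, 506, 449, 352, 249 bp

Linear molecule, 5 cuts → 6 fragments:
  2511 − 0 = 2511 bp
  2863 − 2511 = 352 bp
  3312 − 2863 = 449 bp
  5532 − 3312 = 2220 bp
  6038 − 5532 = 506 bp
  6287 − 6038 = 249 bp
Sorted largest to smallest: 2511, 2220, 506, 449, 352, 249 bp.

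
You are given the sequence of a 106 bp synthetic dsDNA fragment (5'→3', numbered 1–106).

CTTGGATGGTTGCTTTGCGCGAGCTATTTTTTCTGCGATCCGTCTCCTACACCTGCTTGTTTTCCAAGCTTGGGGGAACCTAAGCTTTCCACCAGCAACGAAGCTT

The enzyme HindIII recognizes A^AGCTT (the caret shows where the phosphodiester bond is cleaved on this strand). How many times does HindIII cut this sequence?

3

AAGCTT occurs starting at positions 66, 82, 101.
HindIII cuts at 3 sites.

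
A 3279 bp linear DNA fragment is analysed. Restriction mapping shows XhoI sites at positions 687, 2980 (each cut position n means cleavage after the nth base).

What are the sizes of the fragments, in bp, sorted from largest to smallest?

2293, 687, 299 bp

Linear molecule, 2 cuts → 3 fragments:
  687 − 0 = 687 bp
  2980 − 687 = 2293 bp
  3279 − 2980 = 299 bp
Sorted largest to smallest: 2293, 687, 299 bp.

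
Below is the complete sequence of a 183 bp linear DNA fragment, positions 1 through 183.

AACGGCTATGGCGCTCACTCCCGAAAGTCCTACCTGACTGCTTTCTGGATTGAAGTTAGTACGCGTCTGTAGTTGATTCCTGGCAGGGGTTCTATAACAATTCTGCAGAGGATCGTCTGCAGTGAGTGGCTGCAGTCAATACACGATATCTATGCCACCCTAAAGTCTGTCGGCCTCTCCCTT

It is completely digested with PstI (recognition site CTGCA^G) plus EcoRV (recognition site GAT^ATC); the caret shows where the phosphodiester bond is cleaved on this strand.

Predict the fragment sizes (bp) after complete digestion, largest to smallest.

PstI sites (CTGCAG) start at positions 103, 117, 130.
PstI cuts after base 5 of each site (before the last base), so after positions 107, 121, 134.
The EcoRV site (GATATC) starts at position 145.
EcoRV cuts after base 3 of each site, so after position 147.
Combined cut positions: 107, 121, 134, 147.
Linear molecule, 4 cuts → 5 fragments:
  1–107 → 107 bp
  108–121 → 14 bp
  122–134 → 13 bp
  135–147 → 13 bp
  148–183 → 36 bp
Sorted largest to smallest: 107, 36, 14, 13, 13 bp.

107, 36, 14, 13, 13 bp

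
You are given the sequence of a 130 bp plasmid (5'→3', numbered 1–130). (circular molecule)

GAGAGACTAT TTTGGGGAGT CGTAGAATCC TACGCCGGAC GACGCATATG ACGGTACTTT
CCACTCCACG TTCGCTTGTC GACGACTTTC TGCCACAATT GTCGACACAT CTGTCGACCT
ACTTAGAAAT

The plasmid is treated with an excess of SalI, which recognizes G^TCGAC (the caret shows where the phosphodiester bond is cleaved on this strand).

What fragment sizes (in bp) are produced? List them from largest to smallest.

SalI sites (GTCGAC) start at positions 78, 101, 113.
SalI cuts after the first base of each site, so after positions 78, 101, 113.
Circular molecule, 3 cuts → 3 fragments:
  79–101 → 23 bp
  102–113 → 12 bp
  114–130 then 1–78 → 17 + 78 = 95 bp
Sorted largest to smallest: 95, 23, 12 bp.

95, 23, 12 bp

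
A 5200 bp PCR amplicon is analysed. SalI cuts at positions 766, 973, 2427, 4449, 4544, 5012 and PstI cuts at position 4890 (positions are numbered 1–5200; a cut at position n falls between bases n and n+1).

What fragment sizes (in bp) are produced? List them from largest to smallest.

Combined cut positions (sorted): 766, 973, 2427, 4449, 4544, 4890, 5012.
Linear molecule, 7 cuts → 8 fragments:
  766 − 0 = 766 bp
  973 − 766 = 207 bp
  2427 − 973 = 1454 bp
  4449 − 2427 = 2022 bp
  4544 − 4449 = 95 bp
  4890 − 4544 = 346 bp
  5012 − 4890 = 122 bp
  5200 − 5012 = 188 bp
Sorted largest to smallest: 2022, 1454, 766, 346, 207, 188, 122, 95 bp.

2022, 1454, 766, 346, 207, 188, 122, 95 bp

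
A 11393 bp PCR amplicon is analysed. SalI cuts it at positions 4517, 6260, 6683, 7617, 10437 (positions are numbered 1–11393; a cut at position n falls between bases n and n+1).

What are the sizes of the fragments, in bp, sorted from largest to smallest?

4517, 2820, 1743, 956, 934, 423 bp

Linear molecule, 5 cuts → 6 fragments:
  4517 − 0 = 4517 bp
  6260 − 4517 = 1743 bp
  6683 − 6260 = 423 bp
  7617 − 6683 = 934 bp
  10437 − 7617 = 2820 bp
  11393 − 10437 = 956 bp
Sorted largest to smallest: 4517, 2820, 1743, 956, 934, 423 bp.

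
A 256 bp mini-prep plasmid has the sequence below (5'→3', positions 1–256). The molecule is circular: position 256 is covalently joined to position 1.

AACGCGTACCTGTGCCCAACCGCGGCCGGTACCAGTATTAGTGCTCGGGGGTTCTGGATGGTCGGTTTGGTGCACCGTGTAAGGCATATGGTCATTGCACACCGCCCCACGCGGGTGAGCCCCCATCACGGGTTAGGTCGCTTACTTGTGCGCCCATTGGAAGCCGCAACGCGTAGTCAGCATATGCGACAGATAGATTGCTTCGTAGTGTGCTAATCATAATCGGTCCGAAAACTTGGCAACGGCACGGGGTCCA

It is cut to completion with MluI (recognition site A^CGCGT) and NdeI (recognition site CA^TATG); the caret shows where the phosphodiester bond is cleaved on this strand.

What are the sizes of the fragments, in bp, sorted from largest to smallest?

MluI sites (ACGCGT) start at positions 2, 169.
MluI cuts after the first base of each site, so after positions 2, 169.
NdeI sites (CATATG) start at positions 85, 181.
NdeI cuts after base 2 of each site, so after positions 86, 182.
Combined cut positions: 2, 86, 169, 182.
Circular molecule, 4 cuts → 4 fragments:
  3–86 → 84 bp
  87–169 → 83 bp
  170–182 → 13 bp
  183–256 then 1–2 → 74 + 2 = 76 bp
Sorted largest to smallest: 84, 83, 76, 13 bp.

84, 83, 76, 13 bp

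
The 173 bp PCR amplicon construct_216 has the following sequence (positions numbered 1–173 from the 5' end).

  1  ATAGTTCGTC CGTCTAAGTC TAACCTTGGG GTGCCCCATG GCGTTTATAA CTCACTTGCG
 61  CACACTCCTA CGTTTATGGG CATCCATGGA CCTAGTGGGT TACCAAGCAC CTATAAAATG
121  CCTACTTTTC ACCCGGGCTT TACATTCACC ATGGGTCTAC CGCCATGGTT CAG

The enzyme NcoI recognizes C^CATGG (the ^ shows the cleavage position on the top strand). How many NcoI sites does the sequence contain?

4

CCATGG occurs starting at positions 36, 84, 149, 163.
NcoI cuts at 4 sites.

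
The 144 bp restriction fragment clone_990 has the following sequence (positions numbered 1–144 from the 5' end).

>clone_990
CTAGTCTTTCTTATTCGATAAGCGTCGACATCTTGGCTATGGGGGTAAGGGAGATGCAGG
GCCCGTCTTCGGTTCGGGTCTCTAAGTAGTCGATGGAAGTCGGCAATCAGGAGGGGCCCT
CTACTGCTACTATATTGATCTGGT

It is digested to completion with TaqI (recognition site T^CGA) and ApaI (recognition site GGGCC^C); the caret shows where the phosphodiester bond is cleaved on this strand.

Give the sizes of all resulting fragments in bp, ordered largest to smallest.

38, 28, 27, 26, 15, 10 bp

TaqI sites (TCGA) start at positions 15, 25, 90.
TaqI cuts after the first base of each site, so after positions 15, 25, 90.
ApaI sites (GGGCCC) start at positions 59, 114.
ApaI cuts after base 5 of each site (before the last base), so after positions 63, 118.
Combined cut positions: 15, 25, 63, 90, 118.
Linear molecule, 5 cuts → 6 fragments:
  1–15 → 15 bp
  16–25 → 10 bp
  26–63 → 38 bp
  64–90 → 27 bp
  91–118 → 28 bp
  119–144 → 26 bp
Sorted largest to smallest: 38, 28, 27, 26, 15, 10 bp.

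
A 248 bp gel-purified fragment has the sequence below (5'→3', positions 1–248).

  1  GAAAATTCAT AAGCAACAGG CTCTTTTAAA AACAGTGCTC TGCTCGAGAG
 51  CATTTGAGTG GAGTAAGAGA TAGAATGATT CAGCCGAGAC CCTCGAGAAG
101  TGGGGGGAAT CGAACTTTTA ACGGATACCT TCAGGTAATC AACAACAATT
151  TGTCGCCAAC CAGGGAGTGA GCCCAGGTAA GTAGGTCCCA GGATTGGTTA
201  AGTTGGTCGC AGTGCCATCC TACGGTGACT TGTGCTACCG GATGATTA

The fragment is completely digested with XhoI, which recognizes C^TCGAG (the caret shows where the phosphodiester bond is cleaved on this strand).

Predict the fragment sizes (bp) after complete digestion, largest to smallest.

156, 49, 43 bp

XhoI sites (CTCGAG) start at positions 43, 92.
XhoI cuts after the first base of each site, so after positions 43, 92.
Linear molecule, 2 cuts → 3 fragments:
  1–43 → 43 bp
  44–92 → 49 bp
  93–248 → 156 bp
Sorted largest to smallest: 156, 49, 43 bp.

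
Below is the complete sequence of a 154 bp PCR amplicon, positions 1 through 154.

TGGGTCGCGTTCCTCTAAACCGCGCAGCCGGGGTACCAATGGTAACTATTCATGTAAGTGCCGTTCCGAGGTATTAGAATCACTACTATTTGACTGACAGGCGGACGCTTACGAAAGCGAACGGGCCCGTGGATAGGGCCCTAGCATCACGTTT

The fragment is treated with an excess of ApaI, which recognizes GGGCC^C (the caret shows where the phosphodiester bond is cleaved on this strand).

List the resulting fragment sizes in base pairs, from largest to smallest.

127, 14, 13 bp

ApaI sites (GGGCCC) start at positions 123, 136.
ApaI cuts after base 5 of each site (before the last base), so after positions 127, 140.
Linear molecule, 2 cuts → 3 fragments:
  1–127 → 127 bp
  128–140 → 13 bp
  141–154 → 14 bp
Sorted largest to smallest: 127, 14, 13 bp.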